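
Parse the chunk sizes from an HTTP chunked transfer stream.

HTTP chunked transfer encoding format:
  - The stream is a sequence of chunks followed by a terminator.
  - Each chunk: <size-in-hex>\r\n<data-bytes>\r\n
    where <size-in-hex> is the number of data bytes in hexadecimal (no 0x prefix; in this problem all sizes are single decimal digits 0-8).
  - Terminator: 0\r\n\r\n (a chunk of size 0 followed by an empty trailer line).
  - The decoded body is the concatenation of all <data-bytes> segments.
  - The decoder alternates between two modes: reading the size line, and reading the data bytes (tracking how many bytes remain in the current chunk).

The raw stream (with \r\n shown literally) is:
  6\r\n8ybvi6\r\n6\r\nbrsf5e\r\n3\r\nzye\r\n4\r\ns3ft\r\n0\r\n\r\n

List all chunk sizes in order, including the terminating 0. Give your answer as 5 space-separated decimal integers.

Chunk 1: stream[0..1]='6' size=0x6=6, data at stream[3..9]='8ybvi6' -> body[0..6], body so far='8ybvi6'
Chunk 2: stream[11..12]='6' size=0x6=6, data at stream[14..20]='brsf5e' -> body[6..12], body so far='8ybvi6brsf5e'
Chunk 3: stream[22..23]='3' size=0x3=3, data at stream[25..28]='zye' -> body[12..15], body so far='8ybvi6brsf5ezye'
Chunk 4: stream[30..31]='4' size=0x4=4, data at stream[33..37]='s3ft' -> body[15..19], body so far='8ybvi6brsf5ezyes3ft'
Chunk 5: stream[39..40]='0' size=0 (terminator). Final body='8ybvi6brsf5ezyes3ft' (19 bytes)

Answer: 6 6 3 4 0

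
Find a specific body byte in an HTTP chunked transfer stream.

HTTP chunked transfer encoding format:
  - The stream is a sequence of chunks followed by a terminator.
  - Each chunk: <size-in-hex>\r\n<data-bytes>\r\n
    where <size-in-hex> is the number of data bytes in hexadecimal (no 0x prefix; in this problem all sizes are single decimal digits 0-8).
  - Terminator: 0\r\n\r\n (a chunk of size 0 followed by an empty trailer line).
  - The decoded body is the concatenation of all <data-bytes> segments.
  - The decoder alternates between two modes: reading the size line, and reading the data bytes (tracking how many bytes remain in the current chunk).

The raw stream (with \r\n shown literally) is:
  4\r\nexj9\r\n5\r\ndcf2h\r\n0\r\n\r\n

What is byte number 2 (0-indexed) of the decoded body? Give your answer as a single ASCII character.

Answer: j

Derivation:
Chunk 1: stream[0..1]='4' size=0x4=4, data at stream[3..7]='exj9' -> body[0..4], body so far='exj9'
Chunk 2: stream[9..10]='5' size=0x5=5, data at stream[12..17]='dcf2h' -> body[4..9], body so far='exj9dcf2h'
Chunk 3: stream[19..20]='0' size=0 (terminator). Final body='exj9dcf2h' (9 bytes)
Body byte 2 = 'j'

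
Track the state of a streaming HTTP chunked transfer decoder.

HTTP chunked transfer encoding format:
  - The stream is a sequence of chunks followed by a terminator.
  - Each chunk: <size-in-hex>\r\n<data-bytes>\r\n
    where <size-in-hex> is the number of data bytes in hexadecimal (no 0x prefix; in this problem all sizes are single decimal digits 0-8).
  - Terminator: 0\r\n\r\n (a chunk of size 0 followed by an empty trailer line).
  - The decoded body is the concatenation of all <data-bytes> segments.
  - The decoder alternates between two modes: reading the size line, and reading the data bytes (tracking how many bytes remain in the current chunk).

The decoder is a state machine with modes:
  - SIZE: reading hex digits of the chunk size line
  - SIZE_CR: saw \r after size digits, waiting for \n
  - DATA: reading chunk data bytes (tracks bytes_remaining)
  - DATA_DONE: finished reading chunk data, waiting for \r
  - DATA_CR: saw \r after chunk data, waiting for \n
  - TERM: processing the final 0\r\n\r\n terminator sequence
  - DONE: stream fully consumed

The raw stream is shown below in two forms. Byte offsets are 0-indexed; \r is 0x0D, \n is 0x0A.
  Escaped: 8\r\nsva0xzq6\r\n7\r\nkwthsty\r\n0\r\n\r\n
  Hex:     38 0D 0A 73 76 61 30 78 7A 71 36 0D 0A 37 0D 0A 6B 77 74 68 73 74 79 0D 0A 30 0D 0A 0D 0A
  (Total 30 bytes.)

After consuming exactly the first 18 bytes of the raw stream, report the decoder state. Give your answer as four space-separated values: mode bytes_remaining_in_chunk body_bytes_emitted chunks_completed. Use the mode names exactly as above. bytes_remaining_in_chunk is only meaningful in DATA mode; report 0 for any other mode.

Byte 0 = '8': mode=SIZE remaining=0 emitted=0 chunks_done=0
Byte 1 = 0x0D: mode=SIZE_CR remaining=0 emitted=0 chunks_done=0
Byte 2 = 0x0A: mode=DATA remaining=8 emitted=0 chunks_done=0
Byte 3 = 's': mode=DATA remaining=7 emitted=1 chunks_done=0
Byte 4 = 'v': mode=DATA remaining=6 emitted=2 chunks_done=0
Byte 5 = 'a': mode=DATA remaining=5 emitted=3 chunks_done=0
Byte 6 = '0': mode=DATA remaining=4 emitted=4 chunks_done=0
Byte 7 = 'x': mode=DATA remaining=3 emitted=5 chunks_done=0
Byte 8 = 'z': mode=DATA remaining=2 emitted=6 chunks_done=0
Byte 9 = 'q': mode=DATA remaining=1 emitted=7 chunks_done=0
Byte 10 = '6': mode=DATA_DONE remaining=0 emitted=8 chunks_done=0
Byte 11 = 0x0D: mode=DATA_CR remaining=0 emitted=8 chunks_done=0
Byte 12 = 0x0A: mode=SIZE remaining=0 emitted=8 chunks_done=1
Byte 13 = '7': mode=SIZE remaining=0 emitted=8 chunks_done=1
Byte 14 = 0x0D: mode=SIZE_CR remaining=0 emitted=8 chunks_done=1
Byte 15 = 0x0A: mode=DATA remaining=7 emitted=8 chunks_done=1
Byte 16 = 'k': mode=DATA remaining=6 emitted=9 chunks_done=1
Byte 17 = 'w': mode=DATA remaining=5 emitted=10 chunks_done=1

Answer: DATA 5 10 1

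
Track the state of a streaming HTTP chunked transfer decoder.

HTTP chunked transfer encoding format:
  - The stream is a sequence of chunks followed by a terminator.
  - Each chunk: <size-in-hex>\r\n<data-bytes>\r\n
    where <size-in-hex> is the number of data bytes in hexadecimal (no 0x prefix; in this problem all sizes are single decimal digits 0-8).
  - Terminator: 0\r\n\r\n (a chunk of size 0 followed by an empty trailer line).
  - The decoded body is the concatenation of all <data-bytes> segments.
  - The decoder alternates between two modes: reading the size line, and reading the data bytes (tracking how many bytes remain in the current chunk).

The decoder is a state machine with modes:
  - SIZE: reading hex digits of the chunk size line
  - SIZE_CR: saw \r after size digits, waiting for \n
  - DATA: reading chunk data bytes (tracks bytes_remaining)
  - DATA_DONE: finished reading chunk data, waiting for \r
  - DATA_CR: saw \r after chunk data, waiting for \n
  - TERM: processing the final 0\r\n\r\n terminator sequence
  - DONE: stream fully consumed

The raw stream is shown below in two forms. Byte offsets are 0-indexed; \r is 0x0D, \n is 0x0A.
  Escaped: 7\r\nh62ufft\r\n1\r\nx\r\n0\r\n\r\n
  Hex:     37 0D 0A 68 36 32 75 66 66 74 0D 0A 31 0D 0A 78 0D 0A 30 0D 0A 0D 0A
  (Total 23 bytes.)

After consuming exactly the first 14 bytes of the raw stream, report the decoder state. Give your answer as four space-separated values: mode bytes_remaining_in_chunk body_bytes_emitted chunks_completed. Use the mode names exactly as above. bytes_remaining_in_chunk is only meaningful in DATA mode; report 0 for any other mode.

Byte 0 = '7': mode=SIZE remaining=0 emitted=0 chunks_done=0
Byte 1 = 0x0D: mode=SIZE_CR remaining=0 emitted=0 chunks_done=0
Byte 2 = 0x0A: mode=DATA remaining=7 emitted=0 chunks_done=0
Byte 3 = 'h': mode=DATA remaining=6 emitted=1 chunks_done=0
Byte 4 = '6': mode=DATA remaining=5 emitted=2 chunks_done=0
Byte 5 = '2': mode=DATA remaining=4 emitted=3 chunks_done=0
Byte 6 = 'u': mode=DATA remaining=3 emitted=4 chunks_done=0
Byte 7 = 'f': mode=DATA remaining=2 emitted=5 chunks_done=0
Byte 8 = 'f': mode=DATA remaining=1 emitted=6 chunks_done=0
Byte 9 = 't': mode=DATA_DONE remaining=0 emitted=7 chunks_done=0
Byte 10 = 0x0D: mode=DATA_CR remaining=0 emitted=7 chunks_done=0
Byte 11 = 0x0A: mode=SIZE remaining=0 emitted=7 chunks_done=1
Byte 12 = '1': mode=SIZE remaining=0 emitted=7 chunks_done=1
Byte 13 = 0x0D: mode=SIZE_CR remaining=0 emitted=7 chunks_done=1

Answer: SIZE_CR 0 7 1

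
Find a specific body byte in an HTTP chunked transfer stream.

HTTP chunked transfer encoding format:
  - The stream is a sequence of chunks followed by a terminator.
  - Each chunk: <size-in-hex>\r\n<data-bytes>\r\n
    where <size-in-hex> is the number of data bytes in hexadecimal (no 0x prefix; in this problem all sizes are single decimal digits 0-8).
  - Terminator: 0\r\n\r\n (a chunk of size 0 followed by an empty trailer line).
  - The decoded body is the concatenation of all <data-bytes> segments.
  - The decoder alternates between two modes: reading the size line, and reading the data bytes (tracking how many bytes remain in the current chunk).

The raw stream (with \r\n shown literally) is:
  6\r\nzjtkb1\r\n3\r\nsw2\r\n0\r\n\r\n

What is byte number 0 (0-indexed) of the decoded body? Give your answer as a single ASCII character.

Chunk 1: stream[0..1]='6' size=0x6=6, data at stream[3..9]='zjtkb1' -> body[0..6], body so far='zjtkb1'
Chunk 2: stream[11..12]='3' size=0x3=3, data at stream[14..17]='sw2' -> body[6..9], body so far='zjtkb1sw2'
Chunk 3: stream[19..20]='0' size=0 (terminator). Final body='zjtkb1sw2' (9 bytes)
Body byte 0 = 'z'

Answer: z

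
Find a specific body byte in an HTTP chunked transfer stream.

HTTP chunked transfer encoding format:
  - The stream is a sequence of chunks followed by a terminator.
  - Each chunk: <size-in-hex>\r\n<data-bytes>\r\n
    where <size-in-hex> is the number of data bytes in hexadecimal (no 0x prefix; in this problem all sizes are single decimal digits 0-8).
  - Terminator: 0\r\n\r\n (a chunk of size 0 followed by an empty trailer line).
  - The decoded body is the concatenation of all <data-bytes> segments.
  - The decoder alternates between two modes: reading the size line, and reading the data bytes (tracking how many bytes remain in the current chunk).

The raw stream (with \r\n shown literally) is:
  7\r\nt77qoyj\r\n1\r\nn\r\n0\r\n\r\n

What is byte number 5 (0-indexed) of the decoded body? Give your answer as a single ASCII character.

Chunk 1: stream[0..1]='7' size=0x7=7, data at stream[3..10]='t77qoyj' -> body[0..7], body so far='t77qoyj'
Chunk 2: stream[12..13]='1' size=0x1=1, data at stream[15..16]='n' -> body[7..8], body so far='t77qoyjn'
Chunk 3: stream[18..19]='0' size=0 (terminator). Final body='t77qoyjn' (8 bytes)
Body byte 5 = 'y'

Answer: y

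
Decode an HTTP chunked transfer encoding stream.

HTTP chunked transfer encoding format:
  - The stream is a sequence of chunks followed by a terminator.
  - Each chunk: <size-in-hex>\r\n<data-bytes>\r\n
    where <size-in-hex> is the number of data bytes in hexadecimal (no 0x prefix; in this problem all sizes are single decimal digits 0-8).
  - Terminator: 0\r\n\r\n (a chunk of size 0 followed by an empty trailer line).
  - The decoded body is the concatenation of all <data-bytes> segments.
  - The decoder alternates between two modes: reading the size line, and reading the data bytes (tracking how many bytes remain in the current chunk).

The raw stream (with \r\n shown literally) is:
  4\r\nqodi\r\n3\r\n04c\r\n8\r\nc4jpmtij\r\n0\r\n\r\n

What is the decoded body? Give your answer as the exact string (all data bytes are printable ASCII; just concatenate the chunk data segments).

Chunk 1: stream[0..1]='4' size=0x4=4, data at stream[3..7]='qodi' -> body[0..4], body so far='qodi'
Chunk 2: stream[9..10]='3' size=0x3=3, data at stream[12..15]='04c' -> body[4..7], body so far='qodi04c'
Chunk 3: stream[17..18]='8' size=0x8=8, data at stream[20..28]='c4jpmtij' -> body[7..15], body so far='qodi04cc4jpmtij'
Chunk 4: stream[30..31]='0' size=0 (terminator). Final body='qodi04cc4jpmtij' (15 bytes)

Answer: qodi04cc4jpmtij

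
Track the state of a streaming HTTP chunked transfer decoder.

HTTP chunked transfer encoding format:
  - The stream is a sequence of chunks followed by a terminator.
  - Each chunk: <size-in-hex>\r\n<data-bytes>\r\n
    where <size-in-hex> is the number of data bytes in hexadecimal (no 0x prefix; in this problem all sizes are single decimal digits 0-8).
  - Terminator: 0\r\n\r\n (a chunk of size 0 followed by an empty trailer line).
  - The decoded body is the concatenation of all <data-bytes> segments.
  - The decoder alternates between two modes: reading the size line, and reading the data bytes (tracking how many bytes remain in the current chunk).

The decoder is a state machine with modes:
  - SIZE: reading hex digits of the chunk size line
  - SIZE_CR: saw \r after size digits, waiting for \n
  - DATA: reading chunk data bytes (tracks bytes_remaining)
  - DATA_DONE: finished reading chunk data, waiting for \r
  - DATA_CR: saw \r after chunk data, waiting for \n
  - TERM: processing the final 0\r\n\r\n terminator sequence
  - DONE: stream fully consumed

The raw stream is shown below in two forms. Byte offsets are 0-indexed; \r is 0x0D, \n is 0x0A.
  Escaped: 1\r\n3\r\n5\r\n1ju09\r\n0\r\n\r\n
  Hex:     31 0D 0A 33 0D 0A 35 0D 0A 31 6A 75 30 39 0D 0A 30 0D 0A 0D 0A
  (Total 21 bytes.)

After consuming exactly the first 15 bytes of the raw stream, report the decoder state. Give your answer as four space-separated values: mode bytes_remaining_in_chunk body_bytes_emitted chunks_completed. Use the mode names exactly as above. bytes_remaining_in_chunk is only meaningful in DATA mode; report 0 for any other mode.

Byte 0 = '1': mode=SIZE remaining=0 emitted=0 chunks_done=0
Byte 1 = 0x0D: mode=SIZE_CR remaining=0 emitted=0 chunks_done=0
Byte 2 = 0x0A: mode=DATA remaining=1 emitted=0 chunks_done=0
Byte 3 = '3': mode=DATA_DONE remaining=0 emitted=1 chunks_done=0
Byte 4 = 0x0D: mode=DATA_CR remaining=0 emitted=1 chunks_done=0
Byte 5 = 0x0A: mode=SIZE remaining=0 emitted=1 chunks_done=1
Byte 6 = '5': mode=SIZE remaining=0 emitted=1 chunks_done=1
Byte 7 = 0x0D: mode=SIZE_CR remaining=0 emitted=1 chunks_done=1
Byte 8 = 0x0A: mode=DATA remaining=5 emitted=1 chunks_done=1
Byte 9 = '1': mode=DATA remaining=4 emitted=2 chunks_done=1
Byte 10 = 'j': mode=DATA remaining=3 emitted=3 chunks_done=1
Byte 11 = 'u': mode=DATA remaining=2 emitted=4 chunks_done=1
Byte 12 = '0': mode=DATA remaining=1 emitted=5 chunks_done=1
Byte 13 = '9': mode=DATA_DONE remaining=0 emitted=6 chunks_done=1
Byte 14 = 0x0D: mode=DATA_CR remaining=0 emitted=6 chunks_done=1

Answer: DATA_CR 0 6 1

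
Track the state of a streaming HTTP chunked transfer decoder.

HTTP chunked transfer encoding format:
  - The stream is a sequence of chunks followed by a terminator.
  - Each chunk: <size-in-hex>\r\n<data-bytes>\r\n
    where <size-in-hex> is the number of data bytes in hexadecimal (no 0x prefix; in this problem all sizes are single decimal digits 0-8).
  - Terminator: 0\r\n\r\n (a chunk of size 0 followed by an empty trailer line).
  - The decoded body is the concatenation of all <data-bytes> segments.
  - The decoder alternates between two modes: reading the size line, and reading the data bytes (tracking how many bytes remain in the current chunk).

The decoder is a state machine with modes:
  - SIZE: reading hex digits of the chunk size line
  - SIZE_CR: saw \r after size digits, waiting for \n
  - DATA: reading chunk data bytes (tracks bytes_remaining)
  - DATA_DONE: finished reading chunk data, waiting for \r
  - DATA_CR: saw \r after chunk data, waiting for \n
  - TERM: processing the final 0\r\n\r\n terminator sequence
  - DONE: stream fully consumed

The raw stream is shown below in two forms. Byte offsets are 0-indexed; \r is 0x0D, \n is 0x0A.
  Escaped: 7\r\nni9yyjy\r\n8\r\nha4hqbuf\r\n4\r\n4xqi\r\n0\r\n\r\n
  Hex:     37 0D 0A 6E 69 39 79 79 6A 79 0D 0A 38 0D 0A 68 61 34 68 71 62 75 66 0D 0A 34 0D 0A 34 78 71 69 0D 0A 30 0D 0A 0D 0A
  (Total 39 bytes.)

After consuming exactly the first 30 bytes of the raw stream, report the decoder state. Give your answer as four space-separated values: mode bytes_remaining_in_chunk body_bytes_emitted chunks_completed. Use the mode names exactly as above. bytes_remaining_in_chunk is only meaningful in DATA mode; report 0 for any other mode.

Answer: DATA 2 17 2

Derivation:
Byte 0 = '7': mode=SIZE remaining=0 emitted=0 chunks_done=0
Byte 1 = 0x0D: mode=SIZE_CR remaining=0 emitted=0 chunks_done=0
Byte 2 = 0x0A: mode=DATA remaining=7 emitted=0 chunks_done=0
Byte 3 = 'n': mode=DATA remaining=6 emitted=1 chunks_done=0
Byte 4 = 'i': mode=DATA remaining=5 emitted=2 chunks_done=0
Byte 5 = '9': mode=DATA remaining=4 emitted=3 chunks_done=0
Byte 6 = 'y': mode=DATA remaining=3 emitted=4 chunks_done=0
Byte 7 = 'y': mode=DATA remaining=2 emitted=5 chunks_done=0
Byte 8 = 'j': mode=DATA remaining=1 emitted=6 chunks_done=0
Byte 9 = 'y': mode=DATA_DONE remaining=0 emitted=7 chunks_done=0
Byte 10 = 0x0D: mode=DATA_CR remaining=0 emitted=7 chunks_done=0
Byte 11 = 0x0A: mode=SIZE remaining=0 emitted=7 chunks_done=1
Byte 12 = '8': mode=SIZE remaining=0 emitted=7 chunks_done=1
Byte 13 = 0x0D: mode=SIZE_CR remaining=0 emitted=7 chunks_done=1
Byte 14 = 0x0A: mode=DATA remaining=8 emitted=7 chunks_done=1
Byte 15 = 'h': mode=DATA remaining=7 emitted=8 chunks_done=1
Byte 16 = 'a': mode=DATA remaining=6 emitted=9 chunks_done=1
Byte 17 = '4': mode=DATA remaining=5 emitted=10 chunks_done=1
Byte 18 = 'h': mode=DATA remaining=4 emitted=11 chunks_done=1
Byte 19 = 'q': mode=DATA remaining=3 emitted=12 chunks_done=1
Byte 20 = 'b': mode=DATA remaining=2 emitted=13 chunks_done=1
Byte 21 = 'u': mode=DATA remaining=1 emitted=14 chunks_done=1
Byte 22 = 'f': mode=DATA_DONE remaining=0 emitted=15 chunks_done=1
Byte 23 = 0x0D: mode=DATA_CR remaining=0 emitted=15 chunks_done=1
Byte 24 = 0x0A: mode=SIZE remaining=0 emitted=15 chunks_done=2
Byte 25 = '4': mode=SIZE remaining=0 emitted=15 chunks_done=2
Byte 26 = 0x0D: mode=SIZE_CR remaining=0 emitted=15 chunks_done=2
Byte 27 = 0x0A: mode=DATA remaining=4 emitted=15 chunks_done=2
Byte 28 = '4': mode=DATA remaining=3 emitted=16 chunks_done=2
Byte 29 = 'x': mode=DATA remaining=2 emitted=17 chunks_done=2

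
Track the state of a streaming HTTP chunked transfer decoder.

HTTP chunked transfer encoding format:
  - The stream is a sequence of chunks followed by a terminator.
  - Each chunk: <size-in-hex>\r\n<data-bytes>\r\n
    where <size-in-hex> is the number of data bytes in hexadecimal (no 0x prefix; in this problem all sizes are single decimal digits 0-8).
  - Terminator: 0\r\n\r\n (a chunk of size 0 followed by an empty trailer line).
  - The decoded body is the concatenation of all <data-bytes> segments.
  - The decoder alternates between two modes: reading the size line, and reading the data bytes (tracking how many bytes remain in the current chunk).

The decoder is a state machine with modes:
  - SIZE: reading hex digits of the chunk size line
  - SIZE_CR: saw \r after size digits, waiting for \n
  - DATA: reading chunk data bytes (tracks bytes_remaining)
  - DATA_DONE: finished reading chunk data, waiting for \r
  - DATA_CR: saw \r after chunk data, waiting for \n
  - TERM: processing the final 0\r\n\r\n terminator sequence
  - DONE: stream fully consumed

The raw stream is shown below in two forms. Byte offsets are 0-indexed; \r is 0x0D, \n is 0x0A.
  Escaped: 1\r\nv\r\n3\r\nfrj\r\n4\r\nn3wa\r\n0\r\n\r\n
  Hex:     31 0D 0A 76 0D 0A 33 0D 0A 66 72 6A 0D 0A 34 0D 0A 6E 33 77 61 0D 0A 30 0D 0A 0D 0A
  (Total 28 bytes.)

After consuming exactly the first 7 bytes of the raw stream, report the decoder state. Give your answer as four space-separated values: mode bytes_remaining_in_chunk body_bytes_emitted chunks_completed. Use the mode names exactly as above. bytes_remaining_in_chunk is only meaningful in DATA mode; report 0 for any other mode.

Answer: SIZE 0 1 1

Derivation:
Byte 0 = '1': mode=SIZE remaining=0 emitted=0 chunks_done=0
Byte 1 = 0x0D: mode=SIZE_CR remaining=0 emitted=0 chunks_done=0
Byte 2 = 0x0A: mode=DATA remaining=1 emitted=0 chunks_done=0
Byte 3 = 'v': mode=DATA_DONE remaining=0 emitted=1 chunks_done=0
Byte 4 = 0x0D: mode=DATA_CR remaining=0 emitted=1 chunks_done=0
Byte 5 = 0x0A: mode=SIZE remaining=0 emitted=1 chunks_done=1
Byte 6 = '3': mode=SIZE remaining=0 emitted=1 chunks_done=1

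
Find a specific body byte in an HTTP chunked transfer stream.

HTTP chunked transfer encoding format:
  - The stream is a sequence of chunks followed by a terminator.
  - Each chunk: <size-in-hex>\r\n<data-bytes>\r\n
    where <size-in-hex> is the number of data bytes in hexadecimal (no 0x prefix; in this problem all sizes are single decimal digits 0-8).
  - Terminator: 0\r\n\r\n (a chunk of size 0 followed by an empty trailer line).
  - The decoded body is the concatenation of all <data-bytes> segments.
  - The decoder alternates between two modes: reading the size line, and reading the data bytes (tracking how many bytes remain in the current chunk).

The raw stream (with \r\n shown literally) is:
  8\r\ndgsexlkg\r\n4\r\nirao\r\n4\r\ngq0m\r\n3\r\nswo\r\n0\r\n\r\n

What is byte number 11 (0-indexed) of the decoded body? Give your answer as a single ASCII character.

Answer: o

Derivation:
Chunk 1: stream[0..1]='8' size=0x8=8, data at stream[3..11]='dgsexlkg' -> body[0..8], body so far='dgsexlkg'
Chunk 2: stream[13..14]='4' size=0x4=4, data at stream[16..20]='irao' -> body[8..12], body so far='dgsexlkgirao'
Chunk 3: stream[22..23]='4' size=0x4=4, data at stream[25..29]='gq0m' -> body[12..16], body so far='dgsexlkgiraogq0m'
Chunk 4: stream[31..32]='3' size=0x3=3, data at stream[34..37]='swo' -> body[16..19], body so far='dgsexlkgiraogq0mswo'
Chunk 5: stream[39..40]='0' size=0 (terminator). Final body='dgsexlkgiraogq0mswo' (19 bytes)
Body byte 11 = 'o'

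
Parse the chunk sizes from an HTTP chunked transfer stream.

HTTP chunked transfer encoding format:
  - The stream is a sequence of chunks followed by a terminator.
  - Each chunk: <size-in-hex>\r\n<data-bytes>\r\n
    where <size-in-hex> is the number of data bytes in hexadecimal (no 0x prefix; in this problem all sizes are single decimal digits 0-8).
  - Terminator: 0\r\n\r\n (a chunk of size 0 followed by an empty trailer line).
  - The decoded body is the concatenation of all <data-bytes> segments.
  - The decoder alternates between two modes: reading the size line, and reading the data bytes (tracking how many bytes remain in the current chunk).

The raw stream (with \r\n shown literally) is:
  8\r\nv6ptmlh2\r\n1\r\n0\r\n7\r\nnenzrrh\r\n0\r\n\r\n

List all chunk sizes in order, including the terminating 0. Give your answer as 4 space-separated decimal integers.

Answer: 8 1 7 0

Derivation:
Chunk 1: stream[0..1]='8' size=0x8=8, data at stream[3..11]='v6ptmlh2' -> body[0..8], body so far='v6ptmlh2'
Chunk 2: stream[13..14]='1' size=0x1=1, data at stream[16..17]='0' -> body[8..9], body so far='v6ptmlh20'
Chunk 3: stream[19..20]='7' size=0x7=7, data at stream[22..29]='nenzrrh' -> body[9..16], body so far='v6ptmlh20nenzrrh'
Chunk 4: stream[31..32]='0' size=0 (terminator). Final body='v6ptmlh20nenzrrh' (16 bytes)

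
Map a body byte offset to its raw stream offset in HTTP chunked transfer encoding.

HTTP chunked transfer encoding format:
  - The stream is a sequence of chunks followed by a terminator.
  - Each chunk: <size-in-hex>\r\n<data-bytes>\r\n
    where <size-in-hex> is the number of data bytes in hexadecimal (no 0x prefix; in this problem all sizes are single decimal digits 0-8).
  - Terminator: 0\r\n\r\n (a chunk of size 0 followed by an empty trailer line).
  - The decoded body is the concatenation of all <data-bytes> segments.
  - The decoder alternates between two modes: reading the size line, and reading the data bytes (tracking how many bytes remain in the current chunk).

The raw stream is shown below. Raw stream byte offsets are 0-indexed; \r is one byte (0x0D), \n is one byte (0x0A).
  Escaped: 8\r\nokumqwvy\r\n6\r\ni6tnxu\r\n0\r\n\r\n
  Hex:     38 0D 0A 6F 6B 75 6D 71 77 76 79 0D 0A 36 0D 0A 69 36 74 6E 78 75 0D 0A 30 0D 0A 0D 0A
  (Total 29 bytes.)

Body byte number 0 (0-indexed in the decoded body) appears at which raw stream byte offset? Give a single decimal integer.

Chunk 1: stream[0..1]='8' size=0x8=8, data at stream[3..11]='okumqwvy' -> body[0..8], body so far='okumqwvy'
Chunk 2: stream[13..14]='6' size=0x6=6, data at stream[16..22]='i6tnxu' -> body[8..14], body so far='okumqwvyi6tnxu'
Chunk 3: stream[24..25]='0' size=0 (terminator). Final body='okumqwvyi6tnxu' (14 bytes)
Body byte 0 at stream offset 3

Answer: 3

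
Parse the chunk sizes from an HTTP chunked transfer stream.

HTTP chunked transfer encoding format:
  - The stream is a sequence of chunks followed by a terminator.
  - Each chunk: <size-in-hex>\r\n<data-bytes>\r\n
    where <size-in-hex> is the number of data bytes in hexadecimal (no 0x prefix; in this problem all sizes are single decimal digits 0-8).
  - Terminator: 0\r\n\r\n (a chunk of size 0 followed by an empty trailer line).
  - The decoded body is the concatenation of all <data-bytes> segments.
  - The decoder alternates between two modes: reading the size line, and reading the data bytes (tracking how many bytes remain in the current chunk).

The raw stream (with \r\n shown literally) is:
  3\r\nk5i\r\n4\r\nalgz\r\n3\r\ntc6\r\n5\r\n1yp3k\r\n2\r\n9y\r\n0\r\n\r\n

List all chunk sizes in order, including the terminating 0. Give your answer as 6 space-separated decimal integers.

Answer: 3 4 3 5 2 0

Derivation:
Chunk 1: stream[0..1]='3' size=0x3=3, data at stream[3..6]='k5i' -> body[0..3], body so far='k5i'
Chunk 2: stream[8..9]='4' size=0x4=4, data at stream[11..15]='algz' -> body[3..7], body so far='k5ialgz'
Chunk 3: stream[17..18]='3' size=0x3=3, data at stream[20..23]='tc6' -> body[7..10], body so far='k5ialgztc6'
Chunk 4: stream[25..26]='5' size=0x5=5, data at stream[28..33]='1yp3k' -> body[10..15], body so far='k5ialgztc61yp3k'
Chunk 5: stream[35..36]='2' size=0x2=2, data at stream[38..40]='9y' -> body[15..17], body so far='k5ialgztc61yp3k9y'
Chunk 6: stream[42..43]='0' size=0 (terminator). Final body='k5ialgztc61yp3k9y' (17 bytes)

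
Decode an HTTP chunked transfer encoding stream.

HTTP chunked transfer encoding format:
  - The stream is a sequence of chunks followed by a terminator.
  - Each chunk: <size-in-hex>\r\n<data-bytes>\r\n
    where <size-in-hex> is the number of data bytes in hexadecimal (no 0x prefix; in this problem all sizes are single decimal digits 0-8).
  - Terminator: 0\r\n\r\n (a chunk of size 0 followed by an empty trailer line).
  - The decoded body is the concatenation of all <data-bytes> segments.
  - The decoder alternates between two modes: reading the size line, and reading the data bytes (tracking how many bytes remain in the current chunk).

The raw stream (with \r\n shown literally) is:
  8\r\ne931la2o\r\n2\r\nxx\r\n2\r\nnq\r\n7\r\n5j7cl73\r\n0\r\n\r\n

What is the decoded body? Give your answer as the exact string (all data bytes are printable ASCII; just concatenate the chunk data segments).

Chunk 1: stream[0..1]='8' size=0x8=8, data at stream[3..11]='e931la2o' -> body[0..8], body so far='e931la2o'
Chunk 2: stream[13..14]='2' size=0x2=2, data at stream[16..18]='xx' -> body[8..10], body so far='e931la2oxx'
Chunk 3: stream[20..21]='2' size=0x2=2, data at stream[23..25]='nq' -> body[10..12], body so far='e931la2oxxnq'
Chunk 4: stream[27..28]='7' size=0x7=7, data at stream[30..37]='5j7cl73' -> body[12..19], body so far='e931la2oxxnq5j7cl73'
Chunk 5: stream[39..40]='0' size=0 (terminator). Final body='e931la2oxxnq5j7cl73' (19 bytes)

Answer: e931la2oxxnq5j7cl73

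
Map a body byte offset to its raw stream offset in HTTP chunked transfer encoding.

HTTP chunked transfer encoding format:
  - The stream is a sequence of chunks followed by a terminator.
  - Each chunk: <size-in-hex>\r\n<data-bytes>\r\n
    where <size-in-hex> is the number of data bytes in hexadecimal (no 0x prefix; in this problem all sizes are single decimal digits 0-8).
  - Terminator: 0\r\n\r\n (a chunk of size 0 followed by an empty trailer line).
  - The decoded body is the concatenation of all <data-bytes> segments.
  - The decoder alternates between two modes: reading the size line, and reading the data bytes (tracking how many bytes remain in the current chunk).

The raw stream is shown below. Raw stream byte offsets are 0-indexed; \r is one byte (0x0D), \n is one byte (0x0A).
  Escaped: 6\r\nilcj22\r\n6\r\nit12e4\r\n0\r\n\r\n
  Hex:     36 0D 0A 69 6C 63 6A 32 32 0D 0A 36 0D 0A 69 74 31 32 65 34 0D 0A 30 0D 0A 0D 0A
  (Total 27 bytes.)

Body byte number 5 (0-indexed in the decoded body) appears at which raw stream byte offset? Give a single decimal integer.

Chunk 1: stream[0..1]='6' size=0x6=6, data at stream[3..9]='ilcj22' -> body[0..6], body so far='ilcj22'
Chunk 2: stream[11..12]='6' size=0x6=6, data at stream[14..20]='it12e4' -> body[6..12], body so far='ilcj22it12e4'
Chunk 3: stream[22..23]='0' size=0 (terminator). Final body='ilcj22it12e4' (12 bytes)
Body byte 5 at stream offset 8

Answer: 8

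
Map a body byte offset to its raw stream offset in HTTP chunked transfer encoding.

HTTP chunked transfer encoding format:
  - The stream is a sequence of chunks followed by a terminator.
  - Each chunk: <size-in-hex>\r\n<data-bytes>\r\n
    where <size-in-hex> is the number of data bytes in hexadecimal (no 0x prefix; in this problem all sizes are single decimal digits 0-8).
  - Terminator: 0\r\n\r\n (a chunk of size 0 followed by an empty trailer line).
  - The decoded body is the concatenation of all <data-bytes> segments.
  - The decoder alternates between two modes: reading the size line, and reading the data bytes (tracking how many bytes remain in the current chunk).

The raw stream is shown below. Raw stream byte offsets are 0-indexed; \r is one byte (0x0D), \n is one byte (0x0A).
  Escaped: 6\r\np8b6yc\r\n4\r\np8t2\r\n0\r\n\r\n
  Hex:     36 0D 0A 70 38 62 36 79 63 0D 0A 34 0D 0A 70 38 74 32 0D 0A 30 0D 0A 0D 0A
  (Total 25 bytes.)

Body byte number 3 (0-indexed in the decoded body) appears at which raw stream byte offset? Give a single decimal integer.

Answer: 6

Derivation:
Chunk 1: stream[0..1]='6' size=0x6=6, data at stream[3..9]='p8b6yc' -> body[0..6], body so far='p8b6yc'
Chunk 2: stream[11..12]='4' size=0x4=4, data at stream[14..18]='p8t2' -> body[6..10], body so far='p8b6ycp8t2'
Chunk 3: stream[20..21]='0' size=0 (terminator). Final body='p8b6ycp8t2' (10 bytes)
Body byte 3 at stream offset 6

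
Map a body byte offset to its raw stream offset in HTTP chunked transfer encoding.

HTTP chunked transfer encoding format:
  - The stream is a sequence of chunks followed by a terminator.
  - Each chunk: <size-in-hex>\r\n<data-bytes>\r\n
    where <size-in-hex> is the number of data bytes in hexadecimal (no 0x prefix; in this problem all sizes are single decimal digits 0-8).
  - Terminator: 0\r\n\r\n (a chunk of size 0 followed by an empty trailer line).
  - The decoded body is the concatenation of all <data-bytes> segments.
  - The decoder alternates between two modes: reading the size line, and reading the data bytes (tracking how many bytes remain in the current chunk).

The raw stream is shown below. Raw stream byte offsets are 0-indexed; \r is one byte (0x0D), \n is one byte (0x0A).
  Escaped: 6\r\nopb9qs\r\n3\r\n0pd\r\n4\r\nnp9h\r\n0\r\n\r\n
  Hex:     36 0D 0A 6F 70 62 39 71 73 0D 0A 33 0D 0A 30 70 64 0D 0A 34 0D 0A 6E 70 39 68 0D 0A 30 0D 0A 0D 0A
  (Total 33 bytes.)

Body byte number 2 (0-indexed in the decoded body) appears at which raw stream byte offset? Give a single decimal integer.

Chunk 1: stream[0..1]='6' size=0x6=6, data at stream[3..9]='opb9qs' -> body[0..6], body so far='opb9qs'
Chunk 2: stream[11..12]='3' size=0x3=3, data at stream[14..17]='0pd' -> body[6..9], body so far='opb9qs0pd'
Chunk 3: stream[19..20]='4' size=0x4=4, data at stream[22..26]='np9h' -> body[9..13], body so far='opb9qs0pdnp9h'
Chunk 4: stream[28..29]='0' size=0 (terminator). Final body='opb9qs0pdnp9h' (13 bytes)
Body byte 2 at stream offset 5

Answer: 5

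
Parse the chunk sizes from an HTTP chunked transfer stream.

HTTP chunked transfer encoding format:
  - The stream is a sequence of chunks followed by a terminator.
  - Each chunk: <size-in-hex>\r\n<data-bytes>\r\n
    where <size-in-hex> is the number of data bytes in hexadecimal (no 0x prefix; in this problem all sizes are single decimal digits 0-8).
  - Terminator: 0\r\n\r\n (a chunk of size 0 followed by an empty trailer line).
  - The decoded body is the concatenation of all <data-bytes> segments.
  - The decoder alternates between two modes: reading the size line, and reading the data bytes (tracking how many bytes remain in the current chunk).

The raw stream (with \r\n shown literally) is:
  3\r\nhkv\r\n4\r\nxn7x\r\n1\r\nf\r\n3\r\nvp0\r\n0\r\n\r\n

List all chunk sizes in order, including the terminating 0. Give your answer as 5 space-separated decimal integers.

Answer: 3 4 1 3 0

Derivation:
Chunk 1: stream[0..1]='3' size=0x3=3, data at stream[3..6]='hkv' -> body[0..3], body so far='hkv'
Chunk 2: stream[8..9]='4' size=0x4=4, data at stream[11..15]='xn7x' -> body[3..7], body so far='hkvxn7x'
Chunk 3: stream[17..18]='1' size=0x1=1, data at stream[20..21]='f' -> body[7..8], body so far='hkvxn7xf'
Chunk 4: stream[23..24]='3' size=0x3=3, data at stream[26..29]='vp0' -> body[8..11], body so far='hkvxn7xfvp0'
Chunk 5: stream[31..32]='0' size=0 (terminator). Final body='hkvxn7xfvp0' (11 bytes)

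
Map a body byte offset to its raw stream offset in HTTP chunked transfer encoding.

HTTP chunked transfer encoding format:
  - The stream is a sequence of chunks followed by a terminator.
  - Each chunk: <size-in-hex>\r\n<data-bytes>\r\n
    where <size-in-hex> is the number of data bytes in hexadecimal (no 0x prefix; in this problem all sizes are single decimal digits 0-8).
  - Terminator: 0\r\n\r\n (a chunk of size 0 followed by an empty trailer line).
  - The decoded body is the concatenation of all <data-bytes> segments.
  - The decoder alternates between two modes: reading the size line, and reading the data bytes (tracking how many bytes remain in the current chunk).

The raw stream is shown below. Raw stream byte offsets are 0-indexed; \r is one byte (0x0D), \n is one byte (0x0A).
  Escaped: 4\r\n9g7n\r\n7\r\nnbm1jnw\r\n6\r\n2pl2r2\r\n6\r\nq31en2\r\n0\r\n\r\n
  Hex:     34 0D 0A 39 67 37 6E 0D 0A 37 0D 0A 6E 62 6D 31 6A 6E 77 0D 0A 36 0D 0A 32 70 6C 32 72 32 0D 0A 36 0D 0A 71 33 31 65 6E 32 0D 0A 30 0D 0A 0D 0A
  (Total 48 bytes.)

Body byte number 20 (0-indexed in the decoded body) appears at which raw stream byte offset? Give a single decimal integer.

Answer: 38

Derivation:
Chunk 1: stream[0..1]='4' size=0x4=4, data at stream[3..7]='9g7n' -> body[0..4], body so far='9g7n'
Chunk 2: stream[9..10]='7' size=0x7=7, data at stream[12..19]='nbm1jnw' -> body[4..11], body so far='9g7nnbm1jnw'
Chunk 3: stream[21..22]='6' size=0x6=6, data at stream[24..30]='2pl2r2' -> body[11..17], body so far='9g7nnbm1jnw2pl2r2'
Chunk 4: stream[32..33]='6' size=0x6=6, data at stream[35..41]='q31en2' -> body[17..23], body so far='9g7nnbm1jnw2pl2r2q31en2'
Chunk 5: stream[43..44]='0' size=0 (terminator). Final body='9g7nnbm1jnw2pl2r2q31en2' (23 bytes)
Body byte 20 at stream offset 38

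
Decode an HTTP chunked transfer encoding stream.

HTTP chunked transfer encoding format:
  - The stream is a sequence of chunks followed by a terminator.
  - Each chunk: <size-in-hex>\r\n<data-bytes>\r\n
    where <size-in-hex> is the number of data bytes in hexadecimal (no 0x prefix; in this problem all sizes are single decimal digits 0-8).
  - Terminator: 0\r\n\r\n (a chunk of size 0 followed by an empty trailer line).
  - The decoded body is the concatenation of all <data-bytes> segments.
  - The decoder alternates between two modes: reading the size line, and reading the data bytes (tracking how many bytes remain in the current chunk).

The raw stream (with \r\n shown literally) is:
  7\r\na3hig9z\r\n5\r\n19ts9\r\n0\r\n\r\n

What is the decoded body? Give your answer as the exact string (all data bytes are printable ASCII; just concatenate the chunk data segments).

Answer: a3hig9z19ts9

Derivation:
Chunk 1: stream[0..1]='7' size=0x7=7, data at stream[3..10]='a3hig9z' -> body[0..7], body so far='a3hig9z'
Chunk 2: stream[12..13]='5' size=0x5=5, data at stream[15..20]='19ts9' -> body[7..12], body so far='a3hig9z19ts9'
Chunk 3: stream[22..23]='0' size=0 (terminator). Final body='a3hig9z19ts9' (12 bytes)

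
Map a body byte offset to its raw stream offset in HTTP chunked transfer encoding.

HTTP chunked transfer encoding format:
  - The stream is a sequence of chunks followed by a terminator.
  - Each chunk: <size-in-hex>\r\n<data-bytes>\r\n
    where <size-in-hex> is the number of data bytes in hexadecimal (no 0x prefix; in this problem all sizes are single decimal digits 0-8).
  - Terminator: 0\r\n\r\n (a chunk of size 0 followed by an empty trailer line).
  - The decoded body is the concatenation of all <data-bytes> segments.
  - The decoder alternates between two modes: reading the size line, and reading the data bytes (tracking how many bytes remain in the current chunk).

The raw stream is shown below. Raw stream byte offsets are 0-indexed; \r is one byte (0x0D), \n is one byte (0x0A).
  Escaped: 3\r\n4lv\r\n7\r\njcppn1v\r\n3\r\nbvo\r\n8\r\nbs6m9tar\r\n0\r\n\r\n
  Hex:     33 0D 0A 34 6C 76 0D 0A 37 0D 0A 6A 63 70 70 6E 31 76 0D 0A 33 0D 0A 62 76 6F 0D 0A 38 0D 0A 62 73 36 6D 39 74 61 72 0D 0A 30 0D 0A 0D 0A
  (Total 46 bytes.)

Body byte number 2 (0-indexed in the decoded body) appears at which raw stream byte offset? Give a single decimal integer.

Answer: 5

Derivation:
Chunk 1: stream[0..1]='3' size=0x3=3, data at stream[3..6]='4lv' -> body[0..3], body so far='4lv'
Chunk 2: stream[8..9]='7' size=0x7=7, data at stream[11..18]='jcppn1v' -> body[3..10], body so far='4lvjcppn1v'
Chunk 3: stream[20..21]='3' size=0x3=3, data at stream[23..26]='bvo' -> body[10..13], body so far='4lvjcppn1vbvo'
Chunk 4: stream[28..29]='8' size=0x8=8, data at stream[31..39]='bs6m9tar' -> body[13..21], body so far='4lvjcppn1vbvobs6m9tar'
Chunk 5: stream[41..42]='0' size=0 (terminator). Final body='4lvjcppn1vbvobs6m9tar' (21 bytes)
Body byte 2 at stream offset 5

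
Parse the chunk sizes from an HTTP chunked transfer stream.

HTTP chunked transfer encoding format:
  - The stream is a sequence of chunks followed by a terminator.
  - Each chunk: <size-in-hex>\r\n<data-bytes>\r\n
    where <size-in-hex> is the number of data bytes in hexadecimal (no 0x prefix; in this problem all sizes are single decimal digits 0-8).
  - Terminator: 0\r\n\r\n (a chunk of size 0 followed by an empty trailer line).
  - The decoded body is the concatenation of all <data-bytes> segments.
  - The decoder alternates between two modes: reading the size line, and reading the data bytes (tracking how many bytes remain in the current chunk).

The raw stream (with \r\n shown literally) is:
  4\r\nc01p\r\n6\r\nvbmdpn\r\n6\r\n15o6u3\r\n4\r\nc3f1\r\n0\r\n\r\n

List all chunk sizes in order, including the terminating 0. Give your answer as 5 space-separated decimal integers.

Answer: 4 6 6 4 0

Derivation:
Chunk 1: stream[0..1]='4' size=0x4=4, data at stream[3..7]='c01p' -> body[0..4], body so far='c01p'
Chunk 2: stream[9..10]='6' size=0x6=6, data at stream[12..18]='vbmdpn' -> body[4..10], body so far='c01pvbmdpn'
Chunk 3: stream[20..21]='6' size=0x6=6, data at stream[23..29]='15o6u3' -> body[10..16], body so far='c01pvbmdpn15o6u3'
Chunk 4: stream[31..32]='4' size=0x4=4, data at stream[34..38]='c3f1' -> body[16..20], body so far='c01pvbmdpn15o6u3c3f1'
Chunk 5: stream[40..41]='0' size=0 (terminator). Final body='c01pvbmdpn15o6u3c3f1' (20 bytes)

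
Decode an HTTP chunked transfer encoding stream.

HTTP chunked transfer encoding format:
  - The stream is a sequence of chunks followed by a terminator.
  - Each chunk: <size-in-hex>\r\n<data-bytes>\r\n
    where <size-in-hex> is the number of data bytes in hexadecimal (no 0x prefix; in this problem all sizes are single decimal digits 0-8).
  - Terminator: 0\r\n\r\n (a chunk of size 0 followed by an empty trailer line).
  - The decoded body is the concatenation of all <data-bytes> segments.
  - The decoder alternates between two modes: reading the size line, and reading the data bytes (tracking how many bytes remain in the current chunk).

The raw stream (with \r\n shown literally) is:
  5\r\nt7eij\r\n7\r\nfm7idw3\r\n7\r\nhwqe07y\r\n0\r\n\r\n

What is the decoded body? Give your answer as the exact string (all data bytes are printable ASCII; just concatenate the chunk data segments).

Answer: t7eijfm7idw3hwqe07y

Derivation:
Chunk 1: stream[0..1]='5' size=0x5=5, data at stream[3..8]='t7eij' -> body[0..5], body so far='t7eij'
Chunk 2: stream[10..11]='7' size=0x7=7, data at stream[13..20]='fm7idw3' -> body[5..12], body so far='t7eijfm7idw3'
Chunk 3: stream[22..23]='7' size=0x7=7, data at stream[25..32]='hwqe07y' -> body[12..19], body so far='t7eijfm7idw3hwqe07y'
Chunk 4: stream[34..35]='0' size=0 (terminator). Final body='t7eijfm7idw3hwqe07y' (19 bytes)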